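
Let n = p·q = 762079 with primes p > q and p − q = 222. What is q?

Since p = q + 222, we have 762079 = q(q + 222), so q² + 222q − 762079 = 0.
Discriminant: 222² + 4·762079 = 49284 + 3048316 = 3097600; √3097600 = 1760.
q = (−222 + 1760)/2 = 769, and p = q + 222 = 991.
Check: 769 · 991 = 762079.

769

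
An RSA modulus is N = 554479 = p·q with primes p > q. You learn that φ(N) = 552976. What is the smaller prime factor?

647

φ(n) = (p−1)(q−1) = n − (p+q) + 1, so p + q = 554479 − 552976 + 1 = 1504.
p and q are the roots of t² − 1504t + 554479 = 0.
Discriminant: 1504² − 4·554479 = 2262016 − 2217916 = 44100; √44100 = 210.
q = (1504 − 210)/2 = 647, p = (1504 + 210)/2 = 857.
Check: 647 · 857 = 554479.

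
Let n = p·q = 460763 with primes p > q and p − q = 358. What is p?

881

Since p = q + 358, we have 460763 = q(q + 358), so q² + 358q − 460763 = 0.
Discriminant: 358² + 4·460763 = 128164 + 1843052 = 1971216; √1971216 = 1404.
q = (−358 + 1404)/2 = 523, and p = q + 358 = 881.
Check: 523 · 881 = 460763.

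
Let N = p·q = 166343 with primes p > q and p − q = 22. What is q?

Since p = q + 22, we have 166343 = q(q + 22), so q² + 22q − 166343 = 0.
Discriminant: 22² + 4·166343 = 484 + 665372 = 665856; √665856 = 816.
q = (−22 + 816)/2 = 397, and p = q + 22 = 419.
Check: 397 · 419 = 166343.

397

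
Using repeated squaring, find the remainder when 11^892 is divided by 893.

11^1 ≡ 11 (mod 893)
11^2 ≡ 11^2 = 121 ≡ 121 (mod 893)
11^4 ≡ 121^2 = 14641 ≡ 353 (mod 893)
11^8 ≡ 353^2 = 124609 ≡ 482 (mod 893)
11^16 ≡ 482^2 = 232324 ≡ 144 (mod 893)
11^32 ≡ 144^2 = 20736 ≡ 197 (mod 893)
11^64 ≡ 197^2 = 38809 ≡ 410 (mod 893)
11^128 ≡ 410^2 = 168100 ≡ 216 (mod 893)
11^256 ≡ 216^2 = 46656 ≡ 220 (mod 893)
11^512 ≡ 220^2 = 48400 ≡ 178 (mod 893)
892 = 512 + 256 + 64 + 32 + 16 + 8 + 4 in binary powers of 2.
So 11^892 ≡ 178 · 220 · 410 · 197 · 144 · 482 · 353 ≡ 410 (mod 893).
Since 410 ≠ 1, base 11 is a Fermat witness: 893 is composite.

410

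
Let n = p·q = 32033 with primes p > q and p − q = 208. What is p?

Since p = q + 208, we have 32033 = q(q + 208), so q² + 208q − 32033 = 0.
Discriminant: 208² + 4·32033 = 43264 + 128132 = 171396; √171396 = 414.
q = (−208 + 414)/2 = 103, and p = q + 208 = 311.
Check: 103 · 311 = 32033.

311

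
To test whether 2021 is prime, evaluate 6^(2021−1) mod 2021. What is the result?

1511

6^1 ≡ 6 (mod 2021)
6^2 ≡ 6^2 = 36 ≡ 36 (mod 2021)
6^4 ≡ 36^2 = 1296 ≡ 1296 (mod 2021)
6^8 ≡ 1296^2 = 1679616 ≡ 165 (mod 2021)
6^16 ≡ 165^2 = 27225 ≡ 952 (mod 2021)
6^32 ≡ 952^2 = 906304 ≡ 896 (mod 2021)
6^64 ≡ 896^2 = 802816 ≡ 479 (mod 2021)
6^128 ≡ 479^2 = 229441 ≡ 1068 (mod 2021)
6^256 ≡ 1068^2 = 1140624 ≡ 780 (mod 2021)
6^512 ≡ 780^2 = 608400 ≡ 79 (mod 2021)
6^1024 ≡ 79^2 = 6241 ≡ 178 (mod 2021)
2020 = 1024 + 512 + 256 + 128 + 64 + 32 + 4 in binary powers of 2.
So 6^2020 ≡ 178 · 79 · 780 · 1068 · 479 · 896 · 1296 ≡ 1511 (mod 2021).
Since 1511 ≠ 1, base 6 is a Fermat witness: 2021 is composite.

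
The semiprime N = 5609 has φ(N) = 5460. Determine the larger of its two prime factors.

φ(n) = (p−1)(q−1) = n − (p+q) + 1, so p + q = 5609 − 5460 + 1 = 150.
p and q are the roots of t² − 150t + 5609 = 0.
Discriminant: 150² − 4·5609 = 22500 − 22436 = 64; √64 = 8.
q = (150 − 8)/2 = 71, p = (150 + 8)/2 = 79.
Check: 71 · 79 = 5609.

79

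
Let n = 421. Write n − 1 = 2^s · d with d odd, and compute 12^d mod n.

421 − 1 = 420 = 2^2 · 105, so d = 105.
12^1 ≡ 12 (mod 421)
12^2 ≡ 12^2 = 144 ≡ 144 (mod 421)
12^4 ≡ 144^2 = 20736 ≡ 107 (mod 421)
12^8 ≡ 107^2 = 11449 ≡ 82 (mod 421)
12^16 ≡ 82^2 = 6724 ≡ 409 (mod 421)
12^32 ≡ 409^2 = 167281 ≡ 144 (mod 421)
12^64 ≡ 144^2 = 20736 ≡ 107 (mod 421)
105 = 64 + 32 + 8 + 1 in binary powers of 2.
So 12^105 ≡ 107 · 144 · 82 · 12 ≡ 420 (mod 421).
Since 12^d ≡ 420 (mod 421), base 12 does not prove 421 composite.

420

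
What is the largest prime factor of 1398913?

71

1398913 = 17 · 82289
82289 = 19 · 4331
4331 = 61 · 71
71 is prime.
So 1398913 = 17 · 19 · 61 · 71; the largest prime factor is 71.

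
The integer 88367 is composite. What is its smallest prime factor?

97

88367 is odd.
Digit sum 32, not divisible by 3.
Ends in 7: not divisible by 5.
7: 88367 = 7·12623 + 6
11: 88367 = 11·8033 + 4
13: 88367 = 13·6797 + 6
17: 88367 = 17·5198 + 1
19: 88367 = 19·4650 + 17
23: 88367 = 23·3842 + 1
29: 88367 = 29·3047 + 4
31: 88367 = 31·2850 + 17
37: 88367 = 37·2388 + 11
41: 88367 = 41·2155 + 12
43: 88367 = 43·2055 + 2
47: 88367 = 47·1880 + 7
53: 88367 = 53·1667 + 16
59: 88367 = 59·1497 + 44
61: 88367 = 61·1448 + 39
67: 88367 = 67·1318 + 61
71: 88367 = 71·1244 + 43
73: 88367 = 73·1210 + 37
79: 88367 = 79·1118 + 45
83: 88367 = 83·1064 + 55
89: 88367 = 89·992 + 79
97: 88367 = 97·911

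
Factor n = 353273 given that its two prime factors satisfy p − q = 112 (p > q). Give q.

Since p = q + 112, we have 353273 = q(q + 112), so q² + 112q − 353273 = 0.
Discriminant: 112² + 4·353273 = 12544 + 1413092 = 1425636; √1425636 = 1194.
q = (−112 + 1194)/2 = 541, and p = q + 112 = 653.
Check: 541 · 653 = 353273.

541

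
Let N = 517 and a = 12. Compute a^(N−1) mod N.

243

12^1 ≡ 12 (mod 517)
12^2 ≡ 12^2 = 144 ≡ 144 (mod 517)
12^4 ≡ 144^2 = 20736 ≡ 56 (mod 517)
12^8 ≡ 56^2 = 3136 ≡ 34 (mod 517)
12^16 ≡ 34^2 = 1156 ≡ 122 (mod 517)
12^32 ≡ 122^2 = 14884 ≡ 408 (mod 517)
12^64 ≡ 408^2 = 166464 ≡ 507 (mod 517)
12^128 ≡ 507^2 = 257049 ≡ 100 (mod 517)
12^256 ≡ 100^2 = 10000 ≡ 177 (mod 517)
12^512 ≡ 177^2 = 31329 ≡ 309 (mod 517)
516 = 512 + 4 in binary powers of 2.
So 12^516 ≡ 309 · 56 ≡ 243 (mod 517).
Since 243 ≠ 1, base 12 is a Fermat witness: 517 is composite.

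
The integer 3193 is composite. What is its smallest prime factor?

31

3193 is odd.
Digit sum 16, not divisible by 3.
Ends in 3: not divisible by 5.
7: 3193 = 7·456 + 1
11: 3193 = 11·290 + 3
13: 3193 = 13·245 + 8
17: 3193 = 17·187 + 14
19: 3193 = 19·168 + 1
23: 3193 = 23·138 + 19
29: 3193 = 29·110 + 3
31: 3193 = 31·103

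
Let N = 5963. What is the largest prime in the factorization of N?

89

5963 = 67 · 89
89 is prime.
So 5963 = 67 · 89; the largest prime factor is 89.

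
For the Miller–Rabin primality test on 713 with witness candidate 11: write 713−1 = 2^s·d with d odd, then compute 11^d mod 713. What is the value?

172

713 − 1 = 712 = 2^3 · 89, so d = 89.
11^1 ≡ 11 (mod 713)
11^2 ≡ 11^2 = 121 ≡ 121 (mod 713)
11^4 ≡ 121^2 = 14641 ≡ 381 (mod 713)
11^8 ≡ 381^2 = 145161 ≡ 422 (mod 713)
11^16 ≡ 422^2 = 178084 ≡ 547 (mod 713)
11^32 ≡ 547^2 = 299209 ≡ 462 (mod 713)
11^64 ≡ 462^2 = 213444 ≡ 257 (mod 713)
89 = 64 + 16 + 8 + 1 in binary powers of 2.
So 11^89 ≡ 257 · 547 · 422 · 11 ≡ 172 (mod 713).
Squaring chain: 172 → 351 → 565; never reaches −1, so base 11 is a Miller–Rabin witness that 713 is composite.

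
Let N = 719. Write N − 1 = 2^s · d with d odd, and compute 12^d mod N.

719 − 1 = 718 = 2^1 · 359, so d = 359.
12^1 ≡ 12 (mod 719)
12^2 ≡ 12^2 = 144 ≡ 144 (mod 719)
12^4 ≡ 144^2 = 20736 ≡ 604 (mod 719)
12^8 ≡ 604^2 = 364816 ≡ 283 (mod 719)
12^16 ≡ 283^2 = 80089 ≡ 280 (mod 719)
12^32 ≡ 280^2 = 78400 ≡ 29 (mod 719)
12^64 ≡ 29^2 = 841 ≡ 122 (mod 719)
12^128 ≡ 122^2 = 14884 ≡ 504 (mod 719)
12^256 ≡ 504^2 = 254016 ≡ 209 (mod 719)
359 = 256 + 64 + 32 + 4 + 2 + 1 in binary powers of 2.
So 12^359 ≡ 209 · 122 · 29 · 604 · 144 · 12 ≡ 1 (mod 719).
Since 12^d ≡ 1 (mod 719), base 12 does not prove 719 composite.

1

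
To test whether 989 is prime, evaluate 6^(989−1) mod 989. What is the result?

522

6^1 ≡ 6 (mod 989)
6^2 ≡ 6^2 = 36 ≡ 36 (mod 989)
6^4 ≡ 36^2 = 1296 ≡ 307 (mod 989)
6^8 ≡ 307^2 = 94249 ≡ 294 (mod 989)
6^16 ≡ 294^2 = 86436 ≡ 393 (mod 989)
6^32 ≡ 393^2 = 154449 ≡ 165 (mod 989)
6^64 ≡ 165^2 = 27225 ≡ 522 (mod 989)
6^128 ≡ 522^2 = 272484 ≡ 509 (mod 989)
6^256 ≡ 509^2 = 259081 ≡ 952 (mod 989)
6^512 ≡ 952^2 = 906304 ≡ 380 (mod 989)
988 = 512 + 256 + 128 + 64 + 16 + 8 + 4 in binary powers of 2.
So 6^988 ≡ 380 · 952 · 509 · 522 · 393 · 294 · 307 ≡ 522 (mod 989).
Since 522 ≠ 1, base 6 is a Fermat witness: 989 is composite.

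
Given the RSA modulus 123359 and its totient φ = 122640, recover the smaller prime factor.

φ(n) = (p−1)(q−1) = n − (p+q) + 1, so p + q = 123359 − 122640 + 1 = 720.
p and q are the roots of t² − 720t + 123359 = 0.
Discriminant: 720² − 4·123359 = 518400 − 493436 = 24964; √24964 = 158.
q = (720 − 158)/2 = 281, p = (720 + 158)/2 = 439.
Check: 281 · 439 = 123359.

281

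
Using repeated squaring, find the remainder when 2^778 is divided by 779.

605

2^1 ≡ 2 (mod 779)
2^2 ≡ 2^2 = 4 ≡ 4 (mod 779)
2^4 ≡ 4^2 = 16 ≡ 16 (mod 779)
2^8 ≡ 16^2 = 256 ≡ 256 (mod 779)
2^16 ≡ 256^2 = 65536 ≡ 100 (mod 779)
2^32 ≡ 100^2 = 10000 ≡ 652 (mod 779)
2^64 ≡ 652^2 = 425104 ≡ 549 (mod 779)
2^128 ≡ 549^2 = 301401 ≡ 707 (mod 779)
2^256 ≡ 707^2 = 499849 ≡ 510 (mod 779)
2^512 ≡ 510^2 = 260100 ≡ 693 (mod 779)
778 = 512 + 256 + 8 + 2 in binary powers of 2.
So 2^778 ≡ 693 · 510 · 256 · 4 ≡ 605 (mod 779).
Since 605 ≠ 1, base 2 is a Fermat witness: 779 is composite.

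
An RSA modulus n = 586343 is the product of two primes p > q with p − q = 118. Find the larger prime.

827

Since p = q + 118, we have 586343 = q(q + 118), so q² + 118q − 586343 = 0.
Discriminant: 118² + 4·586343 = 13924 + 2345372 = 2359296; √2359296 = 1536.
q = (−118 + 1536)/2 = 709, and p = q + 118 = 827.
Check: 709 · 827 = 586343.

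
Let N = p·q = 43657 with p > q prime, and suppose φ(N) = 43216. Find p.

φ(n) = (p−1)(q−1) = n − (p+q) + 1, so p + q = 43657 − 43216 + 1 = 442.
p and q are the roots of t² − 442t + 43657 = 0.
Discriminant: 442² − 4·43657 = 195364 − 174628 = 20736; √20736 = 144.
q = (442 − 144)/2 = 149, p = (442 + 144)/2 = 293.
Check: 149 · 293 = 43657.

293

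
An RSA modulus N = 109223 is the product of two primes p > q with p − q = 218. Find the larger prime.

457

Since p = q + 218, we have 109223 = q(q + 218), so q² + 218q − 109223 = 0.
Discriminant: 218² + 4·109223 = 47524 + 436892 = 484416; √484416 = 696.
q = (−218 + 696)/2 = 239, and p = q + 218 = 457.
Check: 239 · 457 = 109223.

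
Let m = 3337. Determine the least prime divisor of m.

3337 is odd.
Digit sum 16, not divisible by 3.
Ends in 7: not divisible by 5.
7: 3337 = 7·476 + 5
11: 3337 = 11·303 + 4
13: 3337 = 13·256 + 9
17: 3337 = 17·196 + 5
19: 3337 = 19·175 + 12
23: 3337 = 23·145 + 2
29: 3337 = 29·115 + 2
31: 3337 = 31·107 + 20
37: 3337 = 37·90 + 7
41: 3337 = 41·81 + 16
43: 3337 = 43·77 + 26
47: 3337 = 47·71

47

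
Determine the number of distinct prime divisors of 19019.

19019 = 7 · 2717
2717 = 11 · 247
247 = 13 · 19
19019 = 7 · 11 · 13 · 19, which has 4 distinct prime factors.

4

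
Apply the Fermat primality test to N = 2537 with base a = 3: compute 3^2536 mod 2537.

3^1 ≡ 3 (mod 2537)
3^2 ≡ 3^2 = 9 ≡ 9 (mod 2537)
3^4 ≡ 9^2 = 81 ≡ 81 (mod 2537)
3^8 ≡ 81^2 = 6561 ≡ 1487 (mod 2537)
3^16 ≡ 1487^2 = 2211169 ≡ 1442 (mod 2537)
3^32 ≡ 1442^2 = 2079364 ≡ 1561 (mod 2537)
3^64 ≡ 1561^2 = 2436721 ≡ 1201 (mod 2537)
3^128 ≡ 1201^2 = 1442401 ≡ 1385 (mod 2537)
3^256 ≡ 1385^2 = 1918225 ≡ 253 (mod 2537)
3^512 ≡ 253^2 = 64009 ≡ 584 (mod 2537)
3^1024 ≡ 584^2 = 341056 ≡ 1098 (mod 2537)
3^2048 ≡ 1098^2 = 1205604 ≡ 529 (mod 2537)
2536 = 2048 + 256 + 128 + 64 + 32 + 8 in binary powers of 2.
So 3^2536 ≡ 529 · 253 · 1385 · 1201 · 1561 · 1487 ≡ 969 (mod 2537).
Since 969 ≠ 1, base 3 is a Fermat witness: 2537 is composite.

969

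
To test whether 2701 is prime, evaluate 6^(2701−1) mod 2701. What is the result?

1

6^1 ≡ 6 (mod 2701)
6^2 ≡ 6^2 = 36 ≡ 36 (mod 2701)
6^4 ≡ 36^2 = 1296 ≡ 1296 (mod 2701)
6^8 ≡ 1296^2 = 1679616 ≡ 2295 (mod 2701)
6^16 ≡ 2295^2 = 5267025 ≡ 75 (mod 2701)
6^32 ≡ 75^2 = 5625 ≡ 223 (mod 2701)
6^64 ≡ 223^2 = 49729 ≡ 1111 (mod 2701)
6^128 ≡ 1111^2 = 1234321 ≡ 2665 (mod 2701)
6^256 ≡ 2665^2 = 7102225 ≡ 1296 (mod 2701)
6^512 ≡ 1296^2 = 1679616 ≡ 2295 (mod 2701)
6^1024 ≡ 2295^2 = 5267025 ≡ 75 (mod 2701)
6^2048 ≡ 75^2 = 5625 ≡ 223 (mod 2701)
2700 = 2048 + 512 + 128 + 8 + 4 in binary powers of 2.
So 6^2700 ≡ 223 · 2295 · 2665 · 2295 · 1296 ≡ 1 (mod 2701).
Since the result is 1, base 6 gives no evidence that 2701 is composite.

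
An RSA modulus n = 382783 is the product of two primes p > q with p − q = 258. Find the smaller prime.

503

Since p = q + 258, we have 382783 = q(q + 258), so q² + 258q − 382783 = 0.
Discriminant: 258² + 4·382783 = 66564 + 1531132 = 1597696; √1597696 = 1264.
q = (−258 + 1264)/2 = 503, and p = q + 258 = 761.
Check: 503 · 761 = 382783.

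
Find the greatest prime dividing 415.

415 = 5 · 83
83 is prime.
So 415 = 5 · 83; the largest prime factor is 83.

83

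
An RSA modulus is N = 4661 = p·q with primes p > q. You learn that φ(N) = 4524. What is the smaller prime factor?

φ(n) = (p−1)(q−1) = n − (p+q) + 1, so p + q = 4661 − 4524 + 1 = 138.
p and q are the roots of t² − 138t + 4661 = 0.
Discriminant: 138² − 4·4661 = 19044 − 18644 = 400; √400 = 20.
q = (138 − 20)/2 = 59, p = (138 + 20)/2 = 79.
Check: 59 · 79 = 4661.

59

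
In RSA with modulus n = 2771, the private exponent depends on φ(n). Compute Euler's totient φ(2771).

2592

Factor: 2771 = 17 · 163.
φ(2771) = (17−1) · (163−1) = 16 · 162 = 2592.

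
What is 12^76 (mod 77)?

23

12^1 ≡ 12 (mod 77)
12^2 ≡ 12^2 = 144 ≡ 67 (mod 77)
12^4 ≡ 67^2 = 4489 ≡ 23 (mod 77)
12^8 ≡ 23^2 = 529 ≡ 67 (mod 77)
12^16 ≡ 67^2 = 4489 ≡ 23 (mod 77)
12^32 ≡ 23^2 = 529 ≡ 67 (mod 77)
12^64 ≡ 67^2 = 4489 ≡ 23 (mod 77)
76 = 64 + 8 + 4 in binary powers of 2.
So 12^76 ≡ 23 · 67 · 23 ≡ 23 (mod 77).
Since 23 ≠ 1, base 12 is a Fermat witness: 77 is composite.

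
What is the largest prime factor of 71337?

79

71337 = 3 · 23779
23779 = 7 · 3397
3397 = 43 · 79
79 is prime.
So 71337 = 3 · 7 · 43 · 79; the largest prime factor is 79.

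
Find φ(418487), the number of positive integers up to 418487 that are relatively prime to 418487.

399040

Factor: 418487 = 41 · 59 · 173.
φ(418487) = (41−1) · (59−1) · (173−1) = 40 · 58 · 172 = 399040.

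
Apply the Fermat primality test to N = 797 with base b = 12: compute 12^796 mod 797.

1

12^1 ≡ 12 (mod 797)
12^2 ≡ 12^2 = 144 ≡ 144 (mod 797)
12^4 ≡ 144^2 = 20736 ≡ 14 (mod 797)
12^8 ≡ 14^2 = 196 ≡ 196 (mod 797)
12^16 ≡ 196^2 = 38416 ≡ 160 (mod 797)
12^32 ≡ 160^2 = 25600 ≡ 96 (mod 797)
12^64 ≡ 96^2 = 9216 ≡ 449 (mod 797)
12^128 ≡ 449^2 = 201601 ≡ 757 (mod 797)
12^256 ≡ 757^2 = 573049 ≡ 6 (mod 797)
12^512 ≡ 6^2 = 36 ≡ 36 (mod 797)
796 = 512 + 256 + 16 + 8 + 4 in binary powers of 2.
So 12^796 ≡ 36 · 6 · 160 · 196 · 14 ≡ 1 (mod 797).
Since the result is 1, base 12 gives no evidence that 797 is composite.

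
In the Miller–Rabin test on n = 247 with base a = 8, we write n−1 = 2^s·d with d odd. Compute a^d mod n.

247 − 1 = 246 = 2^1 · 123, so d = 123.
8^1 ≡ 8 (mod 247)
8^2 ≡ 8^2 = 64 ≡ 64 (mod 247)
8^4 ≡ 64^2 = 4096 ≡ 144 (mod 247)
8^8 ≡ 144^2 = 20736 ≡ 235 (mod 247)
8^16 ≡ 235^2 = 55225 ≡ 144 (mod 247)
8^32 ≡ 144^2 = 20736 ≡ 235 (mod 247)
8^64 ≡ 235^2 = 55225 ≡ 144 (mod 247)
123 = 64 + 32 + 16 + 8 + 2 + 1 in binary powers of 2.
So 8^123 ≡ 144 · 235 · 144 · 235 · 64 · 8 ≡ 18 (mod 247).
Squaring chain: 18; never reaches −1, so base 8 is a Miller–Rabin witness that 247 is composite.

18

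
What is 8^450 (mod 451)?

8^1 ≡ 8 (mod 451)
8^2 ≡ 8^2 = 64 ≡ 64 (mod 451)
8^4 ≡ 64^2 = 4096 ≡ 37 (mod 451)
8^8 ≡ 37^2 = 1369 ≡ 16 (mod 451)
8^16 ≡ 16^2 = 256 ≡ 256 (mod 451)
8^32 ≡ 256^2 = 65536 ≡ 141 (mod 451)
8^64 ≡ 141^2 = 19881 ≡ 37 (mod 451)
8^128 ≡ 37^2 = 1369 ≡ 16 (mod 451)
8^256 ≡ 16^2 = 256 ≡ 256 (mod 451)
450 = 256 + 128 + 64 + 2 in binary powers of 2.
So 8^450 ≡ 256 · 16 · 37 · 64 ≡ 122 (mod 451).
Since 122 ≠ 1, base 8 is a Fermat witness: 451 is composite.

122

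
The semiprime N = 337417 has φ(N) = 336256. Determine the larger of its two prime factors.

φ(n) = (p−1)(q−1) = n − (p+q) + 1, so p + q = 337417 − 336256 + 1 = 1162.
p and q are the roots of t² − 1162t + 337417 = 0.
Discriminant: 1162² − 4·337417 = 1350244 − 1349668 = 576; √576 = 24.
q = (1162 − 24)/2 = 569, p = (1162 + 24)/2 = 593.
Check: 569 · 593 = 337417.

593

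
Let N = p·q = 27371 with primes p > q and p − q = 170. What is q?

Since p = q + 170, we have 27371 = q(q + 170), so q² + 170q − 27371 = 0.
Discriminant: 170² + 4·27371 = 28900 + 109484 = 138384; √138384 = 372.
q = (−170 + 372)/2 = 101, and p = q + 170 = 271.
Check: 101 · 271 = 27371.

101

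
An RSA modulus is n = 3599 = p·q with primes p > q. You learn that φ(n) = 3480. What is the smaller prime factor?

φ(n) = (p−1)(q−1) = n − (p+q) + 1, so p + q = 3599 − 3480 + 1 = 120.
p and q are the roots of t² − 120t + 3599 = 0.
Discriminant: 120² − 4·3599 = 14400 − 14396 = 4; √4 = 2.
q = (120 − 2)/2 = 59, p = (120 + 2)/2 = 61.
Check: 59 · 61 = 3599.

59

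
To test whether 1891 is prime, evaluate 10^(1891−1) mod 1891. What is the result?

1768

10^1 ≡ 10 (mod 1891)
10^2 ≡ 10^2 = 100 ≡ 100 (mod 1891)
10^4 ≡ 100^2 = 10000 ≡ 545 (mod 1891)
10^8 ≡ 545^2 = 297025 ≡ 138 (mod 1891)
10^16 ≡ 138^2 = 19044 ≡ 134 (mod 1891)
10^32 ≡ 134^2 = 17956 ≡ 937 (mod 1891)
10^64 ≡ 937^2 = 877969 ≡ 545 (mod 1891)
10^128 ≡ 545^2 = 297025 ≡ 138 (mod 1891)
10^256 ≡ 138^2 = 19044 ≡ 134 (mod 1891)
10^512 ≡ 134^2 = 17956 ≡ 937 (mod 1891)
10^1024 ≡ 937^2 = 877969 ≡ 545 (mod 1891)
1890 = 1024 + 512 + 256 + 64 + 32 + 2 in binary powers of 2.
So 10^1890 ≡ 545 · 937 · 134 · 545 · 937 · 100 ≡ 1768 (mod 1891).
Since 1768 ≠ 1, base 10 is a Fermat witness: 1891 is composite.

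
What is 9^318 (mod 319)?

25

9^1 ≡ 9 (mod 319)
9^2 ≡ 9^2 = 81 ≡ 81 (mod 319)
9^4 ≡ 81^2 = 6561 ≡ 181 (mod 319)
9^8 ≡ 181^2 = 32761 ≡ 223 (mod 319)
9^16 ≡ 223^2 = 49729 ≡ 284 (mod 319)
9^32 ≡ 284^2 = 80656 ≡ 268 (mod 319)
9^64 ≡ 268^2 = 71824 ≡ 49 (mod 319)
9^128 ≡ 49^2 = 2401 ≡ 168 (mod 319)
9^256 ≡ 168^2 = 28224 ≡ 152 (mod 319)
318 = 256 + 32 + 16 + 8 + 4 + 2 in binary powers of 2.
So 9^318 ≡ 152 · 268 · 284 · 223 · 181 · 81 ≡ 25 (mod 319).
Since 25 ≠ 1, base 9 is a Fermat witness: 319 is composite.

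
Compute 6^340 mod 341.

56

6^1 ≡ 6 (mod 341)
6^2 ≡ 6^2 = 36 ≡ 36 (mod 341)
6^4 ≡ 36^2 = 1296 ≡ 273 (mod 341)
6^8 ≡ 273^2 = 74529 ≡ 191 (mod 341)
6^16 ≡ 191^2 = 36481 ≡ 335 (mod 341)
6^32 ≡ 335^2 = 112225 ≡ 36 (mod 341)
6^64 ≡ 36^2 = 1296 ≡ 273 (mod 341)
6^128 ≡ 273^2 = 74529 ≡ 191 (mod 341)
6^256 ≡ 191^2 = 36481 ≡ 335 (mod 341)
340 = 256 + 64 + 16 + 4 in binary powers of 2.
So 6^340 ≡ 335 · 273 · 335 · 273 ≡ 56 (mod 341).
Since 56 ≠ 1, base 6 is a Fermat witness: 341 is composite.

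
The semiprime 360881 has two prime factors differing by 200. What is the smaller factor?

Since p = q + 200, we have 360881 = q(q + 200), so q² + 200q − 360881 = 0.
Discriminant: 200² + 4·360881 = 40000 + 1443524 = 1483524; √1483524 = 1218.
q = (−200 + 1218)/2 = 509, and p = q + 200 = 709.
Check: 509 · 709 = 360881.

509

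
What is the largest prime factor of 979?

89

979 = 11 · 89
89 is prime.
So 979 = 11 · 89; the largest prime factor is 89.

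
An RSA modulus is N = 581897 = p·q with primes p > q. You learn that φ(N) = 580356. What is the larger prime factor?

883

φ(n) = (p−1)(q−1) = n − (p+q) + 1, so p + q = 581897 − 580356 + 1 = 1542.
p and q are the roots of t² − 1542t + 581897 = 0.
Discriminant: 1542² − 4·581897 = 2377764 − 2327588 = 50176; √50176 = 224.
q = (1542 − 224)/2 = 659, p = (1542 + 224)/2 = 883.
Check: 659 · 883 = 581897.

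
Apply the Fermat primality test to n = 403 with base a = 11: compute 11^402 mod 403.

233

11^1 ≡ 11 (mod 403)
11^2 ≡ 11^2 = 121 ≡ 121 (mod 403)
11^4 ≡ 121^2 = 14641 ≡ 133 (mod 403)
11^8 ≡ 133^2 = 17689 ≡ 360 (mod 403)
11^16 ≡ 360^2 = 129600 ≡ 237 (mod 403)
11^32 ≡ 237^2 = 56169 ≡ 152 (mod 403)
11^64 ≡ 152^2 = 23104 ≡ 133 (mod 403)
11^128 ≡ 133^2 = 17689 ≡ 360 (mod 403)
11^256 ≡ 360^2 = 129600 ≡ 237 (mod 403)
402 = 256 + 128 + 16 + 2 in binary powers of 2.
So 11^402 ≡ 237 · 360 · 237 · 121 ≡ 233 (mod 403).
Since 233 ≠ 1, base 11 is a Fermat witness: 403 is composite.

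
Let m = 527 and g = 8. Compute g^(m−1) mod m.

8^1 ≡ 8 (mod 527)
8^2 ≡ 8^2 = 64 ≡ 64 (mod 527)
8^4 ≡ 64^2 = 4096 ≡ 407 (mod 527)
8^8 ≡ 407^2 = 165649 ≡ 171 (mod 527)
8^16 ≡ 171^2 = 29241 ≡ 256 (mod 527)
8^32 ≡ 256^2 = 65536 ≡ 188 (mod 527)
8^64 ≡ 188^2 = 35344 ≡ 35 (mod 527)
8^128 ≡ 35^2 = 1225 ≡ 171 (mod 527)
8^256 ≡ 171^2 = 29241 ≡ 256 (mod 527)
8^512 ≡ 256^2 = 65536 ≡ 188 (mod 527)
526 = 512 + 8 + 4 + 2 in binary powers of 2.
So 8^526 ≡ 188 · 171 · 407 · 64 ≡ 225 (mod 527).
Since 225 ≠ 1, base 8 is a Fermat witness: 527 is composite.

225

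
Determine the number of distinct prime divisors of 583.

583 = 11 · 53
583 = 11 · 53, which has 2 distinct prime factors.

2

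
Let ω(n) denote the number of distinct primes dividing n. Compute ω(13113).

3

13113 = 3^2 · 1457
1457 = 31 · 47
13113 = 3^2 · 31 · 47, which has 3 distinct prime factors.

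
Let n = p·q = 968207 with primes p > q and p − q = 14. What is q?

Since p = q + 14, we have 968207 = q(q + 14), so q² + 14q − 968207 = 0.
Discriminant: 14² + 4·968207 = 196 + 3872828 = 3873024; √3873024 = 1968.
q = (−14 + 1968)/2 = 977, and p = q + 14 = 991.
Check: 977 · 991 = 968207.

977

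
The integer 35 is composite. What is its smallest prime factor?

5

35 is odd.
Digit sum 8, not divisible by 3.
Ends in 5: divisible by 5.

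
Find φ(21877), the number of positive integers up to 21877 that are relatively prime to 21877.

21580

Factor: 21877 = 131 · 167.
φ(21877) = (131−1) · (167−1) = 130 · 166 = 21580.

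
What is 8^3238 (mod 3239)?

8^1 ≡ 8 (mod 3239)
8^2 ≡ 8^2 = 64 ≡ 64 (mod 3239)
8^4 ≡ 64^2 = 4096 ≡ 857 (mod 3239)
8^8 ≡ 857^2 = 734449 ≡ 2435 (mod 3239)
8^16 ≡ 2435^2 = 5929225 ≡ 1855 (mod 3239)
8^32 ≡ 1855^2 = 3441025 ≡ 1207 (mod 3239)
8^64 ≡ 1207^2 = 1456849 ≡ 2538 (mod 3239)
8^128 ≡ 2538^2 = 6441444 ≡ 2312 (mod 3239)
8^256 ≡ 2312^2 = 5345344 ≡ 994 (mod 3239)
8^512 ≡ 994^2 = 988036 ≡ 141 (mod 3239)
8^1024 ≡ 141^2 = 19881 ≡ 447 (mod 3239)
8^2048 ≡ 447^2 = 199809 ≡ 2230 (mod 3239)
3238 = 2048 + 1024 + 128 + 32 + 4 + 2 in binary powers of 2.
So 8^3238 ≡ 2230 · 447 · 2312 · 1207 · 857 · 64 ≡ 640 (mod 3239).
Since 640 ≠ 1, base 8 is a Fermat witness: 3239 is composite.

640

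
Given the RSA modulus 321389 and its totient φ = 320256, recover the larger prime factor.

φ(n) = (p−1)(q−1) = n − (p+q) + 1, so p + q = 321389 − 320256 + 1 = 1134.
p and q are the roots of t² − 1134t + 321389 = 0.
Discriminant: 1134² − 4·321389 = 1285956 − 1285556 = 400; √400 = 20.
q = (1134 − 20)/2 = 557, p = (1134 + 20)/2 = 577.
Check: 557 · 577 = 321389.

577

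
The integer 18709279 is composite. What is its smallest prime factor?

18709279 is odd.
Digit sum 43, not divisible by 3.
Ends in 9: not divisible by 5.
7: 18709279 = 7·2672754 + 1
11: 18709279 = 11·1700843 + 6
13: 18709279 = 13·1439175 + 4
17: 18709279 = 17·1100545 + 14
19: 18709279 = 19·984698 + 17
23: 18709279 = 23·813446 + 21
29: 18709279 = 29·645147 + 16
31: 18709279 = 31·603525 + 4
37: 18709279 = 37·505656 + 7
41: 18709279 = 41·456323 + 36
43: 18709279 = 43·435099 + 22
47: 18709279 = 47·398069 + 36
53: 18709279 = 53·353005 + 14
59: 18709279 = 59·317106 + 25
61: 18709279 = 61·306709 + 30
67: 18709279 = 67·279242 + 65
71: 18709279 = 71·263510 + 69
73: 18709279 = 73·256291 + 36
79: 18709279 = 79·236826 + 25
83: 18709279 = 83·225413

83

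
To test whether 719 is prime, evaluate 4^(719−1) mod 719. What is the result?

4^1 ≡ 4 (mod 719)
4^2 ≡ 4^2 = 16 ≡ 16 (mod 719)
4^4 ≡ 16^2 = 256 ≡ 256 (mod 719)
4^8 ≡ 256^2 = 65536 ≡ 107 (mod 719)
4^16 ≡ 107^2 = 11449 ≡ 664 (mod 719)
4^32 ≡ 664^2 = 440896 ≡ 149 (mod 719)
4^64 ≡ 149^2 = 22201 ≡ 631 (mod 719)
4^128 ≡ 631^2 = 398161 ≡ 554 (mod 719)
4^256 ≡ 554^2 = 306916 ≡ 622 (mod 719)
4^512 ≡ 622^2 = 386884 ≡ 62 (mod 719)
718 = 512 + 128 + 64 + 8 + 4 + 2 in binary powers of 2.
So 4^718 ≡ 62 · 554 · 631 · 107 · 256 · 16 ≡ 1 (mod 719).
Since the result is 1, base 4 gives no evidence that 719 is composite.

1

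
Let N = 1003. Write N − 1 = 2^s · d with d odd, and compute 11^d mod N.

214

1003 − 1 = 1002 = 2^1 · 501, so d = 501.
11^1 ≡ 11 (mod 1003)
11^2 ≡ 11^2 = 121 ≡ 121 (mod 1003)
11^4 ≡ 121^2 = 14641 ≡ 599 (mod 1003)
11^8 ≡ 599^2 = 358801 ≡ 730 (mod 1003)
11^16 ≡ 730^2 = 532900 ≡ 307 (mod 1003)
11^32 ≡ 307^2 = 94249 ≡ 970 (mod 1003)
11^64 ≡ 970^2 = 940900 ≡ 86 (mod 1003)
11^128 ≡ 86^2 = 7396 ≡ 375 (mod 1003)
11^256 ≡ 375^2 = 140625 ≡ 205 (mod 1003)
501 = 256 + 128 + 64 + 32 + 16 + 4 + 1 in binary powers of 2.
So 11^501 ≡ 205 · 375 · 86 · 970 · 307 · 599 · 11 ≡ 214 (mod 1003).
Squaring chain: 214; never reaches −1, so base 11 is a Miller–Rabin witness that 1003 is composite.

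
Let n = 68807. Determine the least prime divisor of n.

83

68807 is odd.
Digit sum 29, not divisible by 3.
Ends in 7: not divisible by 5.
7: 68807 = 7·9829 + 4
11: 68807 = 11·6255 + 2
13: 68807 = 13·5292 + 11
17: 68807 = 17·4047 + 8
19: 68807 = 19·3621 + 8
23: 68807 = 23·2991 + 14
29: 68807 = 29·2372 + 19
31: 68807 = 31·2219 + 18
37: 68807 = 37·1859 + 24
41: 68807 = 41·1678 + 9
43: 68807 = 43·1600 + 7
47: 68807 = 47·1463 + 46
53: 68807 = 53·1298 + 13
59: 68807 = 59·1166 + 13
61: 68807 = 61·1127 + 60
67: 68807 = 67·1026 + 65
71: 68807 = 71·969 + 8
73: 68807 = 73·942 + 41
79: 68807 = 79·870 + 77
83: 68807 = 83·829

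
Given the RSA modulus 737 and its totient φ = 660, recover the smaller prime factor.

11

φ(n) = (p−1)(q−1) = n − (p+q) + 1, so p + q = 737 − 660 + 1 = 78.
p and q are the roots of t² − 78t + 737 = 0.
Discriminant: 78² − 4·737 = 6084 − 2948 = 3136; √3136 = 56.
q = (78 − 56)/2 = 11, p = (78 + 56)/2 = 67.
Check: 11 · 67 = 737.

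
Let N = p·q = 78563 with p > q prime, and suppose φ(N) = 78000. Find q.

φ(n) = (p−1)(q−1) = n − (p+q) + 1, so p + q = 78563 − 78000 + 1 = 564.
p and q are the roots of t² − 564t + 78563 = 0.
Discriminant: 564² − 4·78563 = 318096 − 314252 = 3844; √3844 = 62.
q = (564 − 62)/2 = 251, p = (564 + 62)/2 = 313.
Check: 251 · 313 = 78563.

251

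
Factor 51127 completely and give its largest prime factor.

43

51127 = 29 · 1763
1763 = 41 · 43
43 is prime.
So 51127 = 29 · 41 · 43; the largest prime factor is 43.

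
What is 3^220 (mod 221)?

55

3^1 ≡ 3 (mod 221)
3^2 ≡ 3^2 = 9 ≡ 9 (mod 221)
3^4 ≡ 9^2 = 81 ≡ 81 (mod 221)
3^8 ≡ 81^2 = 6561 ≡ 152 (mod 221)
3^16 ≡ 152^2 = 23104 ≡ 120 (mod 221)
3^32 ≡ 120^2 = 14400 ≡ 35 (mod 221)
3^64 ≡ 35^2 = 1225 ≡ 120 (mod 221)
3^128 ≡ 120^2 = 14400 ≡ 35 (mod 221)
220 = 128 + 64 + 16 + 8 + 4 in binary powers of 2.
So 3^220 ≡ 35 · 120 · 120 · 152 · 81 ≡ 55 (mod 221).
Since 55 ≠ 1, base 3 is a Fermat witness: 221 is composite.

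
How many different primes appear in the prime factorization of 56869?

3

56869 = 29 · 1961
1961 = 37 · 53
56869 = 29 · 37 · 53, which has 3 distinct prime factors.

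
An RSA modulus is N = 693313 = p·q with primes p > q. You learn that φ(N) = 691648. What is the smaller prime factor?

809

φ(n) = (p−1)(q−1) = n − (p+q) + 1, so p + q = 693313 − 691648 + 1 = 1666.
p and q are the roots of t² − 1666t + 693313 = 0.
Discriminant: 1666² − 4·693313 = 2775556 − 2773252 = 2304; √2304 = 48.
q = (1666 − 48)/2 = 809, p = (1666 + 48)/2 = 857.
Check: 809 · 857 = 693313.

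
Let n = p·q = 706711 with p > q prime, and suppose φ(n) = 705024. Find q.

φ(n) = (p−1)(q−1) = n − (p+q) + 1, so p + q = 706711 − 705024 + 1 = 1688.
p and q are the roots of t² − 1688t + 706711 = 0.
Discriminant: 1688² − 4·706711 = 2849344 − 2826844 = 22500; √22500 = 150.
q = (1688 − 150)/2 = 769, p = (1688 + 150)/2 = 919.
Check: 769 · 919 = 706711.

769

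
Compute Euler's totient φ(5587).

Factor: 5587 = 37 · 151.
φ(5587) = (37−1) · (151−1) = 36 · 150 = 5400.

5400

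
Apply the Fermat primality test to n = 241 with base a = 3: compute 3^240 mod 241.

3^1 ≡ 3 (mod 241)
3^2 ≡ 3^2 = 9 ≡ 9 (mod 241)
3^4 ≡ 9^2 = 81 ≡ 81 (mod 241)
3^8 ≡ 81^2 = 6561 ≡ 54 (mod 241)
3^16 ≡ 54^2 = 2916 ≡ 24 (mod 241)
3^32 ≡ 24^2 = 576 ≡ 94 (mod 241)
3^64 ≡ 94^2 = 8836 ≡ 160 (mod 241)
3^128 ≡ 160^2 = 25600 ≡ 54 (mod 241)
240 = 128 + 64 + 32 + 16 in binary powers of 2.
So 3^240 ≡ 54 · 160 · 94 · 24 ≡ 1 (mod 241).
Since the result is 1, base 3 gives no evidence that 241 is composite.

1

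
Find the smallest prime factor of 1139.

1139 is odd.
Digit sum 14, not divisible by 3.
Ends in 9: not divisible by 5.
7: 1139 = 7·162 + 5
11: 1139 = 11·103 + 6
13: 1139 = 13·87 + 8
17: 1139 = 17·67

17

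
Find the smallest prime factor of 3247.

17

3247 is odd.
Digit sum 16, not divisible by 3.
Ends in 7: not divisible by 5.
7: 3247 = 7·463 + 6
11: 3247 = 11·295 + 2
13: 3247 = 13·249 + 10
17: 3247 = 17·191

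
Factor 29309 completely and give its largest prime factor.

79

29309 = 7 · 4187
4187 = 53 · 79
79 is prime.
So 29309 = 7 · 53 · 79; the largest prime factor is 79.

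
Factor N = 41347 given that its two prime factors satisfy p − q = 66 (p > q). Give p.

Since p = q + 66, we have 41347 = q(q + 66), so q² + 66q − 41347 = 0.
Discriminant: 66² + 4·41347 = 4356 + 165388 = 169744; √169744 = 412.
q = (−66 + 412)/2 = 173, and p = q + 66 = 239.
Check: 173 · 239 = 41347.

239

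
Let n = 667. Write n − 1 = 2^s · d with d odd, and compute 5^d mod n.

332

667 − 1 = 666 = 2^1 · 333, so d = 333.
5^1 ≡ 5 (mod 667)
5^2 ≡ 5^2 = 25 ≡ 25 (mod 667)
5^4 ≡ 25^2 = 625 ≡ 625 (mod 667)
5^8 ≡ 625^2 = 390625 ≡ 430 (mod 667)
5^16 ≡ 430^2 = 184900 ≡ 141 (mod 667)
5^32 ≡ 141^2 = 19881 ≡ 538 (mod 667)
5^64 ≡ 538^2 = 289444 ≡ 633 (mod 667)
5^128 ≡ 633^2 = 400689 ≡ 489 (mod 667)
5^256 ≡ 489^2 = 239121 ≡ 335 (mod 667)
333 = 256 + 64 + 8 + 4 + 1 in binary powers of 2.
So 5^333 ≡ 335 · 633 · 430 · 625 · 5 ≡ 332 (mod 667).
Squaring chain: 332; never reaches −1, so base 5 is a Miller–Rabin witness that 667 is composite.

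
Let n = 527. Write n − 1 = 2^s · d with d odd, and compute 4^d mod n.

64

527 − 1 = 526 = 2^1 · 263, so d = 263.
4^1 ≡ 4 (mod 527)
4^2 ≡ 4^2 = 16 ≡ 16 (mod 527)
4^4 ≡ 16^2 = 256 ≡ 256 (mod 527)
4^8 ≡ 256^2 = 65536 ≡ 188 (mod 527)
4^16 ≡ 188^2 = 35344 ≡ 35 (mod 527)
4^32 ≡ 35^2 = 1225 ≡ 171 (mod 527)
4^64 ≡ 171^2 = 29241 ≡ 256 (mod 527)
4^128 ≡ 256^2 = 65536 ≡ 188 (mod 527)
4^256 ≡ 188^2 = 35344 ≡ 35 (mod 527)
263 = 256 + 4 + 2 + 1 in binary powers of 2.
So 4^263 ≡ 35 · 256 · 16 · 4 ≡ 64 (mod 527).
Squaring chain: 64; never reaches −1, so base 4 is a Miller–Rabin witness that 527 is composite.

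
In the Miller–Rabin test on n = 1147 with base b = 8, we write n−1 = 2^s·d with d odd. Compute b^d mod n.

1147 − 1 = 1146 = 2^1 · 573, so d = 573.
8^1 ≡ 8 (mod 1147)
8^2 ≡ 8^2 = 64 ≡ 64 (mod 1147)
8^4 ≡ 64^2 = 4096 ≡ 655 (mod 1147)
8^8 ≡ 655^2 = 429025 ≡ 47 (mod 1147)
8^16 ≡ 47^2 = 2209 ≡ 1062 (mod 1147)
8^32 ≡ 1062^2 = 1127844 ≡ 343 (mod 1147)
8^64 ≡ 343^2 = 117649 ≡ 655 (mod 1147)
8^128 ≡ 655^2 = 429025 ≡ 47 (mod 1147)
8^256 ≡ 47^2 = 2209 ≡ 1062 (mod 1147)
8^512 ≡ 1062^2 = 1127844 ≡ 343 (mod 1147)
573 = 512 + 32 + 16 + 8 + 4 + 1 in binary powers of 2.
So 8^573 ≡ 343 · 343 · 1062 · 47 · 655 · 8 ≡ 450 (mod 1147).
Squaring chain: 450; never reaches −1, so base 8 is a Miller–Rabin witness that 1147 is composite.

450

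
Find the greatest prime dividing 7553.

7553 = 7 · 1079
1079 = 13 · 83
83 is prime.
So 7553 = 7 · 13 · 83; the largest prime factor is 83.

83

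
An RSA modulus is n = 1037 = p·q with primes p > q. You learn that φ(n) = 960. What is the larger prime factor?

φ(n) = (p−1)(q−1) = n − (p+q) + 1, so p + q = 1037 − 960 + 1 = 78.
p and q are the roots of t² − 78t + 1037 = 0.
Discriminant: 78² − 4·1037 = 6084 − 4148 = 1936; √1936 = 44.
q = (78 − 44)/2 = 17, p = (78 + 44)/2 = 61.
Check: 17 · 61 = 1037.

61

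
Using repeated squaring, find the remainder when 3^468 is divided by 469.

260

3^1 ≡ 3 (mod 469)
3^2 ≡ 3^2 = 9 ≡ 9 (mod 469)
3^4 ≡ 9^2 = 81 ≡ 81 (mod 469)
3^8 ≡ 81^2 = 6561 ≡ 464 (mod 469)
3^16 ≡ 464^2 = 215296 ≡ 25 (mod 469)
3^32 ≡ 25^2 = 625 ≡ 156 (mod 469)
3^64 ≡ 156^2 = 24336 ≡ 417 (mod 469)
3^128 ≡ 417^2 = 173889 ≡ 359 (mod 469)
3^256 ≡ 359^2 = 128881 ≡ 375 (mod 469)
468 = 256 + 128 + 64 + 16 + 4 in binary powers of 2.
So 3^468 ≡ 375 · 359 · 417 · 25 · 81 ≡ 260 (mod 469).
Since 260 ≠ 1, base 3 is a Fermat witness: 469 is composite.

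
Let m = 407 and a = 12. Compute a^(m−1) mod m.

12^1 ≡ 12 (mod 407)
12^2 ≡ 12^2 = 144 ≡ 144 (mod 407)
12^4 ≡ 144^2 = 20736 ≡ 386 (mod 407)
12^8 ≡ 386^2 = 148996 ≡ 34 (mod 407)
12^16 ≡ 34^2 = 1156 ≡ 342 (mod 407)
12^32 ≡ 342^2 = 116964 ≡ 155 (mod 407)
12^64 ≡ 155^2 = 24025 ≡ 12 (mod 407)
12^128 ≡ 12^2 = 144 ≡ 144 (mod 407)
12^256 ≡ 144^2 = 20736 ≡ 386 (mod 407)
406 = 256 + 128 + 16 + 4 + 2 in binary powers of 2.
So 12^406 ≡ 386 · 144 · 342 · 386 · 144 ≡ 12 (mod 407).
Since 12 ≠ 1, base 12 is a Fermat witness: 407 is composite.

12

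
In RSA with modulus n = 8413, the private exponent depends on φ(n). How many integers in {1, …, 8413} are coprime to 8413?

Factor: 8413 = 47 · 179.
φ(8413) = (47−1) · (179−1) = 46 · 178 = 8188.

8188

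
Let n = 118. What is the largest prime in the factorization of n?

118 = 2 · 59
59 is prime.
So 118 = 2 · 59; the largest prime factor is 59.

59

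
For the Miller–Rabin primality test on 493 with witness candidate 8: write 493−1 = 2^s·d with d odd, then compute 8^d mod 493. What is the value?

206

493 − 1 = 492 = 2^2 · 123, so d = 123.
8^1 ≡ 8 (mod 493)
8^2 ≡ 8^2 = 64 ≡ 64 (mod 493)
8^4 ≡ 64^2 = 4096 ≡ 152 (mod 493)
8^8 ≡ 152^2 = 23104 ≡ 426 (mod 493)
8^16 ≡ 426^2 = 181476 ≡ 52 (mod 493)
8^32 ≡ 52^2 = 2704 ≡ 239 (mod 493)
8^64 ≡ 239^2 = 57121 ≡ 426 (mod 493)
123 = 64 + 32 + 16 + 8 + 2 + 1 in binary powers of 2.
So 8^123 ≡ 426 · 239 · 52 · 426 · 64 · 8 ≡ 206 (mod 493).
Squaring chain: 206 → 38; never reaches −1, so base 8 is a Miller–Rabin witness that 493 is composite.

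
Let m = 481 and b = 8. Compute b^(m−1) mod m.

1

8^1 ≡ 8 (mod 481)
8^2 ≡ 8^2 = 64 ≡ 64 (mod 481)
8^4 ≡ 64^2 = 4096 ≡ 248 (mod 481)
8^8 ≡ 248^2 = 61504 ≡ 417 (mod 481)
8^16 ≡ 417^2 = 173889 ≡ 248 (mod 481)
8^32 ≡ 248^2 = 61504 ≡ 417 (mod 481)
8^64 ≡ 417^2 = 173889 ≡ 248 (mod 481)
8^128 ≡ 248^2 = 61504 ≡ 417 (mod 481)
8^256 ≡ 417^2 = 173889 ≡ 248 (mod 481)
480 = 256 + 128 + 64 + 32 in binary powers of 2.
So 8^480 ≡ 248 · 417 · 248 · 417 ≡ 1 (mod 481).
Since the result is 1, base 8 gives no evidence that 481 is composite.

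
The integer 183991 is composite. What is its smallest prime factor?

17

183991 is odd.
Digit sum 31, not divisible by 3.
Ends in 1: not divisible by 5.
7: 183991 = 7·26284 + 3
11: 183991 = 11·16726 + 5
13: 183991 = 13·14153 + 2
17: 183991 = 17·10823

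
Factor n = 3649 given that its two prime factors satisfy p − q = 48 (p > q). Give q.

Since p = q + 48, we have 3649 = q(q + 48), so q² + 48q − 3649 = 0.
Discriminant: 48² + 4·3649 = 2304 + 14596 = 16900; √16900 = 130.
q = (−48 + 130)/2 = 41, and p = q + 48 = 89.
Check: 41 · 89 = 3649.

41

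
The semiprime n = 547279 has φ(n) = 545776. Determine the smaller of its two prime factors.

φ(n) = (p−1)(q−1) = n − (p+q) + 1, so p + q = 547279 − 545776 + 1 = 1504.
p and q are the roots of t² − 1504t + 547279 = 0.
Discriminant: 1504² − 4·547279 = 2262016 − 2189116 = 72900; √72900 = 270.
q = (1504 − 270)/2 = 617, p = (1504 + 270)/2 = 887.
Check: 617 · 887 = 547279.

617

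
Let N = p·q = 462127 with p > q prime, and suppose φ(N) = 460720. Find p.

φ(n) = (p−1)(q−1) = n − (p+q) + 1, so p + q = 462127 − 460720 + 1 = 1408.
p and q are the roots of t² − 1408t + 462127 = 0.
Discriminant: 1408² − 4·462127 = 1982464 − 1848508 = 133956; √133956 = 366.
q = (1408 − 366)/2 = 521, p = (1408 + 366)/2 = 887.
Check: 521 · 887 = 462127.

887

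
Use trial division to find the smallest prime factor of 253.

253 is odd.
Digit sum 10, not divisible by 3.
Ends in 3: not divisible by 5.
7: 253 = 7·36 + 1
11: 253 = 11·23

11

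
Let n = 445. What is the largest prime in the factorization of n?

445 = 5 · 89
89 is prime.
So 445 = 5 · 89; the largest prime factor is 89.

89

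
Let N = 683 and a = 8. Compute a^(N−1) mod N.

8^1 ≡ 8 (mod 683)
8^2 ≡ 8^2 = 64 ≡ 64 (mod 683)
8^4 ≡ 64^2 = 4096 ≡ 681 (mod 683)
8^8 ≡ 681^2 = 463761 ≡ 4 (mod 683)
8^16 ≡ 4^2 = 16 ≡ 16 (mod 683)
8^32 ≡ 16^2 = 256 ≡ 256 (mod 683)
8^64 ≡ 256^2 = 65536 ≡ 651 (mod 683)
8^128 ≡ 651^2 = 423801 ≡ 341 (mod 683)
8^256 ≡ 341^2 = 116281 ≡ 171 (mod 683)
8^512 ≡ 171^2 = 29241 ≡ 555 (mod 683)
682 = 512 + 128 + 32 + 8 + 2 in binary powers of 2.
So 8^682 ≡ 555 · 341 · 256 · 4 · 64 ≡ 1 (mod 683).
Since the result is 1, base 8 gives no evidence that 683 is composite.

1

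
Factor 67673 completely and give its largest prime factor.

59

67673 = 31 · 2183
2183 = 37 · 59
59 is prime.
So 67673 = 31 · 37 · 59; the largest prime factor is 59.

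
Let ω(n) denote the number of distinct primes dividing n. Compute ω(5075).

5075 = 5^2 · 203
203 = 7 · 29
5075 = 5^2 · 7 · 29, which has 3 distinct prime factors.

3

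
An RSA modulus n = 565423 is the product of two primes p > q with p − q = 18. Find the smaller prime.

Since p = q + 18, we have 565423 = q(q + 18), so q² + 18q − 565423 = 0.
Discriminant: 18² + 4·565423 = 324 + 2261692 = 2262016; √2262016 = 1504.
q = (−18 + 1504)/2 = 743, and p = q + 18 = 761.
Check: 743 · 761 = 565423.

743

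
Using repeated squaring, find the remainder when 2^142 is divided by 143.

2^1 ≡ 2 (mod 143)
2^2 ≡ 2^2 = 4 ≡ 4 (mod 143)
2^4 ≡ 4^2 = 16 ≡ 16 (mod 143)
2^8 ≡ 16^2 = 256 ≡ 113 (mod 143)
2^16 ≡ 113^2 = 12769 ≡ 42 (mod 143)
2^32 ≡ 42^2 = 1764 ≡ 48 (mod 143)
2^64 ≡ 48^2 = 2304 ≡ 16 (mod 143)
2^128 ≡ 16^2 = 256 ≡ 113 (mod 143)
142 = 128 + 8 + 4 + 2 in binary powers of 2.
So 2^142 ≡ 113 · 113 · 16 · 4 ≡ 114 (mod 143).
Since 114 ≠ 1, base 2 is a Fermat witness: 143 is composite.

114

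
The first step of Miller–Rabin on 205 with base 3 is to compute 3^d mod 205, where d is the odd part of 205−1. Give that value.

27

205 − 1 = 204 = 2^2 · 51, so d = 51.
3^1 ≡ 3 (mod 205)
3^2 ≡ 3^2 = 9 ≡ 9 (mod 205)
3^4 ≡ 9^2 = 81 ≡ 81 (mod 205)
3^8 ≡ 81^2 = 6561 ≡ 1 (mod 205)
3^16 ≡ 1^2 = 1 ≡ 1 (mod 205)
3^32 ≡ 1^2 = 1 ≡ 1 (mod 205)
51 = 32 + 16 + 2 + 1 in binary powers of 2.
So 3^51 ≡ 1 · 1 · 9 · 3 ≡ 27 (mod 205).
Squaring chain: 27 → 114; never reaches −1, so base 3 is a Miller–Rabin witness that 205 is composite.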